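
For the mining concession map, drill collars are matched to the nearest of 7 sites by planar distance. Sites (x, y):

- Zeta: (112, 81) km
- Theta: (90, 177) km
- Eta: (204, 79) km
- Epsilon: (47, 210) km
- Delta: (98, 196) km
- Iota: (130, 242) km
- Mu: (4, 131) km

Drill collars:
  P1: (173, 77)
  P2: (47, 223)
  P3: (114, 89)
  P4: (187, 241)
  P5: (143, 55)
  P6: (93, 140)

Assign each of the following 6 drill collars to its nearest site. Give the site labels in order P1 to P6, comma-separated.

P1 → Eta (d²=965.00)
P2 → Epsilon (d²=169.00)
P3 → Zeta (d²=68.00)
P4 → Iota (d²=3250.00)
P5 → Zeta (d²=1637.00)
P6 → Theta (d²=1378.00)

Eta, Epsilon, Zeta, Iota, Zeta, Theta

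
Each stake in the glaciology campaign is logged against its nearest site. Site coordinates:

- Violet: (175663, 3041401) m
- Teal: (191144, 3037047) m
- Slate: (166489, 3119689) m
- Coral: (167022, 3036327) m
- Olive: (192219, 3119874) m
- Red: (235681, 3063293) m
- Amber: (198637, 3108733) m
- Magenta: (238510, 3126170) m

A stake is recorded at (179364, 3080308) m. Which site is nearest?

Amber

Squared distances to each site:
Violet: 1527452050.000; Teal: 2010282521.000; Slate: 1716628786.000; Coral: 2086653325.000; Olive: 1730719381.000; Red: 3461114714.000; Amber: 1179429154.000; Magenta: 5601572360.000.
Minimum at Amber.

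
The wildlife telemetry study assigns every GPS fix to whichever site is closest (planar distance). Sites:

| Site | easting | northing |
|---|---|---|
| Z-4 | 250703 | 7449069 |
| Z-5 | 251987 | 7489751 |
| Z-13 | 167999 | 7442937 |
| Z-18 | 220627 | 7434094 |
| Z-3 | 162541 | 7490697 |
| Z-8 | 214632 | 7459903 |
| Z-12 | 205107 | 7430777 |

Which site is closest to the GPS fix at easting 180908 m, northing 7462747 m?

Squared distances to each site:
Z-4: 5058429709.000; Z-5: 5781440257.000; Z-13: 559078381.000; Z-18: 2398593370.000; Z-3: 1118549189.000; Z-8: 1145396512.000; Z-12: 1607672501.000.
Minimum at Z-13.

Z-13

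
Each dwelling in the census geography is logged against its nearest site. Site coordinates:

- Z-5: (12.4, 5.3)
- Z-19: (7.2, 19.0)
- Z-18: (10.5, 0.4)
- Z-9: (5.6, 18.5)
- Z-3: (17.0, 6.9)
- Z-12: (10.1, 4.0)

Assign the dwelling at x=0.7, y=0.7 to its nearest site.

Squared distances to each site:
Z-5: 158.050; Z-19: 377.140; Z-18: 96.130; Z-9: 340.850; Z-3: 304.130; Z-12: 99.250.
Minimum at Z-18.

Z-18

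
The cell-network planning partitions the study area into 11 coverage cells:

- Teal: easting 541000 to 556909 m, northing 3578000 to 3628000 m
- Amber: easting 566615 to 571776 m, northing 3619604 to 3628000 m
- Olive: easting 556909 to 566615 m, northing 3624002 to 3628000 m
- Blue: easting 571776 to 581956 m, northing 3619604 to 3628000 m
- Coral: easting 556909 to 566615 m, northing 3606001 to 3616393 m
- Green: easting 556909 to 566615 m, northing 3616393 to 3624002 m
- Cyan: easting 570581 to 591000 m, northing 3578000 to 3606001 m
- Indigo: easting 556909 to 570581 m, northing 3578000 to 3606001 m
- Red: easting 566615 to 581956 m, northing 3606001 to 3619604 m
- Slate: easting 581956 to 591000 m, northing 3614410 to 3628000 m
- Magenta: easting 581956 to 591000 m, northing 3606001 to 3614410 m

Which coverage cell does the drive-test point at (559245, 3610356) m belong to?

The point has easting = 559245 and northing = 3610356.
Only Coral satisfies 556909 ≤ easting ≤ 566615 and 3606001 ≤ northing ≤ 3616393.

Coral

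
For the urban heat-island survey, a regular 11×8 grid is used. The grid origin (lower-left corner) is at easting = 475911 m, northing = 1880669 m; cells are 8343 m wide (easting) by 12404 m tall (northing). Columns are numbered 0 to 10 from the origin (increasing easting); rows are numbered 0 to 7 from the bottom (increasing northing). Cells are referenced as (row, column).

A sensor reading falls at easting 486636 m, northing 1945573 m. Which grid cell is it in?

Column index: ⌊(486636 − 475911) / 8343⌋ = ⌊1.286⌋ = 1
Row offset from origin: ⌊(1945573 − 1880669) / 12404⌋ = ⌊5.233⌋ = 5 → row 5

(5, 1)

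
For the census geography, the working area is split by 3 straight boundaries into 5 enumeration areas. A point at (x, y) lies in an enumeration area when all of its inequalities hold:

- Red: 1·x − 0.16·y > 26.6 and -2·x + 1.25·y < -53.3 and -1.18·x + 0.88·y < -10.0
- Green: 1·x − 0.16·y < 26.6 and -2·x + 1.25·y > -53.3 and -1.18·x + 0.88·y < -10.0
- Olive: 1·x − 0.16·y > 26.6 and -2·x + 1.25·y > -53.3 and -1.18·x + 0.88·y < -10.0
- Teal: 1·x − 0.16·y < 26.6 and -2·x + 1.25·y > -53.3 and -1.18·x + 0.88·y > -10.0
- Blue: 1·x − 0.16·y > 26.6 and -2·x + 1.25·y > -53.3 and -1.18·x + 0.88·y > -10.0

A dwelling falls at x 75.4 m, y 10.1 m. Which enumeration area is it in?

Red

1·75.4 − 0.16·10.1 = 73.784, which is > 26.6
-2·75.4 + 1.25·10.1 = -138.175, which is < -53.3
-1.18·75.4 + 0.88·10.1 = -80.084, which is < -10.0
This sign pattern matches Red.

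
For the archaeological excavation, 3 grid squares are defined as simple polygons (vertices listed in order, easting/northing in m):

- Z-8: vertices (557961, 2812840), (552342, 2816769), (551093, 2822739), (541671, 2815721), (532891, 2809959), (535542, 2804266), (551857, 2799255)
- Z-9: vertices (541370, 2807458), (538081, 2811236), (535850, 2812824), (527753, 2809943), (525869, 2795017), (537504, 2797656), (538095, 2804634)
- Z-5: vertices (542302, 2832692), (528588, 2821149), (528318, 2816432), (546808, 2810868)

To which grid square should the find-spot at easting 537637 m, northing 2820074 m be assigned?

Cast a ray rightward from (537637, 2820074). For each polygon, the edges (by vertex number in listed order) whose endpoints lie on opposite sides of northing = 2820074, where each meets that height, and whether that is right or left of the point:
Z-8: 2–3 at easting≈551650.6 (right), 3–4 at easting≈547515.1 (right) → 2 crossings.
Z-9: no edge straddles that height → 0 crossings.
Z-5: 2–3 at easting≈528526.5 (left), 4–1 at easting≈544907.2 (right) → 1 crossing.
Only Z-5 has an odd count, so the point is inside Z-5.

Z-5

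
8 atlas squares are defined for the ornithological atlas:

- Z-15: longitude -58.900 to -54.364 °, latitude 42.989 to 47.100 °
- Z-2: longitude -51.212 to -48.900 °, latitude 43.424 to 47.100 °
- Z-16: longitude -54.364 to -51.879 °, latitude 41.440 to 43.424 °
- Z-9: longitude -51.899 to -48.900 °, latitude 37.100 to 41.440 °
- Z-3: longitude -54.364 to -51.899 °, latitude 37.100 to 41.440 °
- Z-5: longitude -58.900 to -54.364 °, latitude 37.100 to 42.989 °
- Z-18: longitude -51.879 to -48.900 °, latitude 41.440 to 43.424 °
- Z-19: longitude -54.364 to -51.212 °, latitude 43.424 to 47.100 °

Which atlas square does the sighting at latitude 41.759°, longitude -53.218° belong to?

The point has longitude = -53.218 and latitude = 41.759.
Only Z-16 satisfies -54.364 ≤ longitude ≤ -51.879 and 41.440 ≤ latitude ≤ 43.424.

Z-16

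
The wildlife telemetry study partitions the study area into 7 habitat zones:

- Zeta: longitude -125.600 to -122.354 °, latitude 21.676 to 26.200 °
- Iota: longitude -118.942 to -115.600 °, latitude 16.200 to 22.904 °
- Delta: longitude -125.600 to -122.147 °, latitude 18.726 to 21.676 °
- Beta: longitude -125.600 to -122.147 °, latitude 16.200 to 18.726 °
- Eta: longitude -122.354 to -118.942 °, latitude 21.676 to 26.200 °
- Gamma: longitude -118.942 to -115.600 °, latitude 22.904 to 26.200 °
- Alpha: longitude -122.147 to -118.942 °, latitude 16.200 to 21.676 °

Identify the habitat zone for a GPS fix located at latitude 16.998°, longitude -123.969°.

Beta

The point has longitude = -123.969 and latitude = 16.998.
Only Beta satisfies -125.600 ≤ longitude ≤ -122.147 and 16.200 ≤ latitude ≤ 18.726.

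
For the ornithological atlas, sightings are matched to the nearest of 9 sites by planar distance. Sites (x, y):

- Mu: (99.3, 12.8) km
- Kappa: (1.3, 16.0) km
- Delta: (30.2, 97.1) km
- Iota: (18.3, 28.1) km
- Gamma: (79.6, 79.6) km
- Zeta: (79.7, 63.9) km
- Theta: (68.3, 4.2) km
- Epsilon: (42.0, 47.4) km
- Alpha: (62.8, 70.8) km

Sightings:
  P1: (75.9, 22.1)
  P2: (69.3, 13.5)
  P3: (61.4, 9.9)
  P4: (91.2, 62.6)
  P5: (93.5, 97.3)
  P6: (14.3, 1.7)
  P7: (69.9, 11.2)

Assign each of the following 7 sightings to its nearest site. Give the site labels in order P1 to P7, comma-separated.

Theta, Theta, Theta, Zeta, Gamma, Kappa, Theta

P1 → Theta (d²=378.17)
P2 → Theta (d²=87.49)
P3 → Theta (d²=80.10)
P4 → Zeta (d²=133.94)
P5 → Gamma (d²=506.50)
P6 → Kappa (d²=373.49)
P7 → Theta (d²=51.56)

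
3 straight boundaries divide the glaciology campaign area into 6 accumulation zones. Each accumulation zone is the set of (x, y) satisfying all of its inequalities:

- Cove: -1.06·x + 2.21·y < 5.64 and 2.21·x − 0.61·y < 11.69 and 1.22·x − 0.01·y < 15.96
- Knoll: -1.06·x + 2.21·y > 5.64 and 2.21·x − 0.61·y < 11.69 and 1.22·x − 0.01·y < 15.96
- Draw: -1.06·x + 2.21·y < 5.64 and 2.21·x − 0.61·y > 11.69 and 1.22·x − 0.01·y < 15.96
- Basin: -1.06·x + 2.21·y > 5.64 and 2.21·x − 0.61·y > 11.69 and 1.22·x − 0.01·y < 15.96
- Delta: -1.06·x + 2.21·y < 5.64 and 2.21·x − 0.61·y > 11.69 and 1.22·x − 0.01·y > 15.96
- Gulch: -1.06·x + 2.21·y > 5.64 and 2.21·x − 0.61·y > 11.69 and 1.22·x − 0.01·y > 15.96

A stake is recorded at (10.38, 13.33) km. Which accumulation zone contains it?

-1.06·10.38 + 2.21·13.33 = 18.456, which is > 5.64
2.21·10.38 − 0.61·13.33 = 14.809, which is > 11.69
1.22·10.38 − 0.01·13.33 = 12.530, which is < 15.96
This sign pattern matches Basin.

Basin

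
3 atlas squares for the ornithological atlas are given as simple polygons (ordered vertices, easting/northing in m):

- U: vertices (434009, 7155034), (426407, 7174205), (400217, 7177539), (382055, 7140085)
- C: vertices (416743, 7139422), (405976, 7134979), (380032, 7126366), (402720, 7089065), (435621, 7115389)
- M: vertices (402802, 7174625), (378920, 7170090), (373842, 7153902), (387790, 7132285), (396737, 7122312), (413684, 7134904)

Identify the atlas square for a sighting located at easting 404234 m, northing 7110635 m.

Cast a ray rightward from (404234, 7110635). For each polygon, the edges (by vertex number in listed order) whose endpoints lie on opposite sides of northing = 7110635, where each meets that height, and whether that is right or left of the point:
U: no edge straddles that height → 0 crossings.
C: 3–4 at easting≈389600.2 (left), 4–5 at easting≈429679.2 (right) → 1 crossing.
M: no edge straddles that height → 0 crossings.
Only C has an odd count, so the point is inside C.

C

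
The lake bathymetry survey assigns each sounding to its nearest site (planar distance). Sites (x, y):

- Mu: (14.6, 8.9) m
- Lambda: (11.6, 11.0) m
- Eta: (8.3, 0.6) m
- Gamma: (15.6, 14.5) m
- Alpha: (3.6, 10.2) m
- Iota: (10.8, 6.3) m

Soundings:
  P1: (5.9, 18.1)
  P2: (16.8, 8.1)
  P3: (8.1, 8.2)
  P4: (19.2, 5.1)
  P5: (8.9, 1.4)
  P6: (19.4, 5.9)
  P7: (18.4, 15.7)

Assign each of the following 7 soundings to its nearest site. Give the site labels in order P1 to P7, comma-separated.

Alpha, Mu, Iota, Mu, Eta, Mu, Gamma

P1 → Alpha (d²=67.70)
P2 → Mu (d²=5.48)
P3 → Iota (d²=10.90)
P4 → Mu (d²=35.60)
P5 → Eta (d²=1.00)
P6 → Mu (d²=32.04)
P7 → Gamma (d²=9.28)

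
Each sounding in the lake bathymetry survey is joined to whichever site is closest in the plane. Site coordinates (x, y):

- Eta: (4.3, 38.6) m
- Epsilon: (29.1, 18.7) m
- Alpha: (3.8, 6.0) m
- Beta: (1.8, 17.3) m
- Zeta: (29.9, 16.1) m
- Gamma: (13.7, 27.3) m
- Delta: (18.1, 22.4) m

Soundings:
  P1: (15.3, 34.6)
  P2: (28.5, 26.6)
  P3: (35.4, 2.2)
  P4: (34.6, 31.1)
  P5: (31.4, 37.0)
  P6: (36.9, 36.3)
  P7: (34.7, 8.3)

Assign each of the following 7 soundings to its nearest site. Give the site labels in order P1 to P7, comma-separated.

Gamma, Epsilon, Zeta, Epsilon, Epsilon, Epsilon, Zeta

P1 → Gamma (d²=55.85)
P2 → Epsilon (d²=62.77)
P3 → Zeta (d²=223.46)
P4 → Epsilon (d²=184.01)
P5 → Epsilon (d²=340.18)
P6 → Epsilon (d²=370.60)
P7 → Zeta (d²=83.88)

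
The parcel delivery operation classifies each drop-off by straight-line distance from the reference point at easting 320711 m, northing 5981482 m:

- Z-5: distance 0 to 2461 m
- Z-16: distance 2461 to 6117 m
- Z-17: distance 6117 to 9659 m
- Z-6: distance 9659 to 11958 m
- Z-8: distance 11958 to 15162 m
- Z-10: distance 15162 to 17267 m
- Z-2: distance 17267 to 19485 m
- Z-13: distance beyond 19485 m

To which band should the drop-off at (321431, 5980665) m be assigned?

Distance = √((321431−320711)² + (5980665−5981482)²) = √(518400.000 + 667489.000) = 1088.985 m.
0 ≤ 1088.985 < 2461 → Z-5.

Z-5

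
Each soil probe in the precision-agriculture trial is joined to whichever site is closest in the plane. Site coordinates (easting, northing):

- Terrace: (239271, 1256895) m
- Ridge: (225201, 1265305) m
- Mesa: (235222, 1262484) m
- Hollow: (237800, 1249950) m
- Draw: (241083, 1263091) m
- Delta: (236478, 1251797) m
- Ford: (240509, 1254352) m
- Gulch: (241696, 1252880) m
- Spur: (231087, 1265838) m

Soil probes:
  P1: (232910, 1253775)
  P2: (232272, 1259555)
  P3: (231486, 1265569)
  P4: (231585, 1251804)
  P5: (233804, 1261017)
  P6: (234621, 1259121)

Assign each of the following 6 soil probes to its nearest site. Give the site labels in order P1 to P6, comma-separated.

P1 → Delta (d²=16643108.00)
P2 → Mesa (d²=17281541.00)
P3 → Spur (d²=231562.00)
P4 → Delta (d²=23941498.00)
P5 → Mesa (d²=4162813.00)
P6 → Mesa (d²=11670970.00)

Delta, Mesa, Spur, Delta, Mesa, Mesa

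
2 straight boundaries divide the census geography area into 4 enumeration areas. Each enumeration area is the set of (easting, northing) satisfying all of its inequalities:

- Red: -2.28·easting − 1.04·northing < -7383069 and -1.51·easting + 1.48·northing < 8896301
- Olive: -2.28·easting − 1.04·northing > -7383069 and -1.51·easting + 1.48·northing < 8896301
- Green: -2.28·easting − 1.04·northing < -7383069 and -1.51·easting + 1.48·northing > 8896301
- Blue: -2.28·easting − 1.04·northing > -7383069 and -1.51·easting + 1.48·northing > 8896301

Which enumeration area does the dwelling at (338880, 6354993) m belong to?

-2.28·338880 − 1.04·6354993 = -7381839.120, which is > -7383069
-1.51·338880 + 1.48·6354993 = 8893680.840, which is < 8896301
This sign pattern matches Olive.

Olive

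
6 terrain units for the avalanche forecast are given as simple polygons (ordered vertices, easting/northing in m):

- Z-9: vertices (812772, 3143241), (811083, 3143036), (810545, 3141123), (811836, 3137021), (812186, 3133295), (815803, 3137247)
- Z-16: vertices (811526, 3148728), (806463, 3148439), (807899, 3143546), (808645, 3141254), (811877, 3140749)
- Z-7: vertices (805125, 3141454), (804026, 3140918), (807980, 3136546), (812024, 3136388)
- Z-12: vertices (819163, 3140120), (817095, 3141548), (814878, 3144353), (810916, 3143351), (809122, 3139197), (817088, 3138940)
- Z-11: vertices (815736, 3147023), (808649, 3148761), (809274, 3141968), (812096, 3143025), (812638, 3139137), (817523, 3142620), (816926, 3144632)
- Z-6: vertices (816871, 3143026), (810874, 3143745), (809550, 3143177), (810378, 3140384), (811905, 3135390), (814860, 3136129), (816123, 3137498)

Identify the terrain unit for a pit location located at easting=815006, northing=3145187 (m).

Z-11

Cast a ray rightward from (815006, 3145187). For each polygon, the edges (by vertex number in listed order) whose endpoints lie on opposite sides of northing = 3145187, where each meets that height, and whether that is right or left of the point:
Z-9: no edge straddles that height → 0 crossings.
Z-16: 2–3 at easting≈807417.4 (left), 5–1 at easting≈811681.8 (left) → 0 crossings.
Z-7: no edge straddles that height → 0 crossings.
Z-12: no edge straddles that height → 0 crossings.
Z-11: 2–3 at easting≈808977.8 (left), 7–1 at easting≈816649.8 (right) → 1 crossing.
Z-6: no edge straddles that height → 0 crossings.
Only Z-11 has an odd count, so the point is inside Z-11.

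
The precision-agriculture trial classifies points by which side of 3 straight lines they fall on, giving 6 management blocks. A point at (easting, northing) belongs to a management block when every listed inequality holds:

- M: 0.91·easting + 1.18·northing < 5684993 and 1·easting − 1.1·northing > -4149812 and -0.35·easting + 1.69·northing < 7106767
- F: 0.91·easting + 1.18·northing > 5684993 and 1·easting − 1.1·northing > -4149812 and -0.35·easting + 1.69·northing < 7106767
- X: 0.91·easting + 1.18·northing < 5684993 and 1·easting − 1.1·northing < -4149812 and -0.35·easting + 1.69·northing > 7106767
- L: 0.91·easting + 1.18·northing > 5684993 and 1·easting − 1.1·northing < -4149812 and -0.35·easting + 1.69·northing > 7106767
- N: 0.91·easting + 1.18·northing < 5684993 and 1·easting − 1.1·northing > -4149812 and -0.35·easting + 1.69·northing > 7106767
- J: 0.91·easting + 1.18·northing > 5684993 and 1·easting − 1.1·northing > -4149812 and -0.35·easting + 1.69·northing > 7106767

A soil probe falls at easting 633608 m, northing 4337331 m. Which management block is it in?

0.91·633608 + 1.18·4337331 = 5694633.860, which is > 5684993
1·633608 − 1.1·4337331 = -4137456.100, which is > -4149812
-0.35·633608 + 1.69·4337331 = 7108326.590, which is > 7106767
This sign pattern matches J.

J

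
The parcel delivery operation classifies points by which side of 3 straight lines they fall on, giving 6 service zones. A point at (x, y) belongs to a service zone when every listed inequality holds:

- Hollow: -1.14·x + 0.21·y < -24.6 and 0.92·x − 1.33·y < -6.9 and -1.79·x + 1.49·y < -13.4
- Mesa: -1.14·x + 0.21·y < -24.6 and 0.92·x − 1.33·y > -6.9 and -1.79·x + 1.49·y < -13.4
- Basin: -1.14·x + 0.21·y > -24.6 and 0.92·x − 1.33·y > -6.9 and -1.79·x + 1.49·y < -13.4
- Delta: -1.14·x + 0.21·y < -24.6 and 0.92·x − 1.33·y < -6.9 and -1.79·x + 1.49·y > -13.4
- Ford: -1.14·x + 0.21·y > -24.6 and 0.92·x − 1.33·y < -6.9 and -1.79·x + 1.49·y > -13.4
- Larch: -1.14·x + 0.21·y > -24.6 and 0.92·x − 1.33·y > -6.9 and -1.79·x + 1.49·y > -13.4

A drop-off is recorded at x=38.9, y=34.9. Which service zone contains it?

Hollow

-1.14·38.9 + 0.21·34.9 = -37.017, which is < -24.6
0.92·38.9 − 1.33·34.9 = -10.629, which is < -6.9
-1.79·38.9 + 1.49·34.9 = -17.630, which is < -13.4
This sign pattern matches Hollow.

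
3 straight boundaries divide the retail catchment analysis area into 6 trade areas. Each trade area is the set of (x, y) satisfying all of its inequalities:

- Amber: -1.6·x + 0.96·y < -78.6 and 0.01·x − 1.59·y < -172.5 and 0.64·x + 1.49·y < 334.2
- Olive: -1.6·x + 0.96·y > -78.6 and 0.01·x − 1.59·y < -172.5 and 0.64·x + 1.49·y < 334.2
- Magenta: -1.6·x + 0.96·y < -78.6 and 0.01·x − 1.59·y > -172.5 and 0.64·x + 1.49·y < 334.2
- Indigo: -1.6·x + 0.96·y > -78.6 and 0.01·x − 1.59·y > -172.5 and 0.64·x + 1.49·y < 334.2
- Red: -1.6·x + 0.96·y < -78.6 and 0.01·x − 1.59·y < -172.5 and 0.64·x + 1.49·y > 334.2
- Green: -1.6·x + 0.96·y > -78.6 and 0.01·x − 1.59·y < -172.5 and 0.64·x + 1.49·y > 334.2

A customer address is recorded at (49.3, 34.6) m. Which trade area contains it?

-1.6·49.3 + 0.96·34.6 = -45.664, which is > -78.6
0.01·49.3 − 1.59·34.6 = -54.521, which is > -172.5
0.64·49.3 + 1.49·34.6 = 83.106, which is < 334.2
This sign pattern matches Indigo.

Indigo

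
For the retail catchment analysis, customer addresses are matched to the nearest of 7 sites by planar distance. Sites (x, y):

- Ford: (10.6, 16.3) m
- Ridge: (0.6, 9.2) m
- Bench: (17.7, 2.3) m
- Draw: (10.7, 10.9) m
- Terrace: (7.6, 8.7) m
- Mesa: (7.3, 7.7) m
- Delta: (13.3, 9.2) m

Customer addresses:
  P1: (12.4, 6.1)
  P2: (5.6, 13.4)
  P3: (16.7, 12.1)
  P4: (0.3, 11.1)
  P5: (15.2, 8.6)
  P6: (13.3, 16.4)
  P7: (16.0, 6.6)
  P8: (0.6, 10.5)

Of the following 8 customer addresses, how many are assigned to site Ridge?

2

P1 → Delta
P2 → Terrace
P3 → Delta
P4 → Ridge
P5 → Delta
P6 → Ford
P7 → Delta
P8 → Ridge
2 of the 8 go to Ridge.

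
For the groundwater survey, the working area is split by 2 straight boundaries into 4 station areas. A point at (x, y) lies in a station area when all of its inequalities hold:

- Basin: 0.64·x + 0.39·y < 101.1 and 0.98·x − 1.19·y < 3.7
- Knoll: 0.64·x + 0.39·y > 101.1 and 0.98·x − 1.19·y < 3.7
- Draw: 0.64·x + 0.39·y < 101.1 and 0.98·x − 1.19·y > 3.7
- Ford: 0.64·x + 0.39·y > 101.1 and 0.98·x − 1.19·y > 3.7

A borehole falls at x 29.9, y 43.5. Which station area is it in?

0.64·29.9 + 0.39·43.5 = 36.101, which is < 101.1
0.98·29.9 − 1.19·43.5 = -22.463, which is < 3.7
This sign pattern matches Basin.

Basin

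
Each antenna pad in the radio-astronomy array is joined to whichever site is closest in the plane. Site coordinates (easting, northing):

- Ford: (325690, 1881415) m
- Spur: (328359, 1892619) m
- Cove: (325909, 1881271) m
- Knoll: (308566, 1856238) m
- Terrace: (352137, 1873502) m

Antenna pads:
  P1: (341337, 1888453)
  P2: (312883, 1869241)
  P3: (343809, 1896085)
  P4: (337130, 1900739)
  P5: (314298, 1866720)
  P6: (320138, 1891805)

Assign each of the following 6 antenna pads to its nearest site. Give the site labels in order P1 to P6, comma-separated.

P1 → Spur (d²=185784040.00)
P2 → Knoll (d²=187714498.00)
P3 → Spur (d²=250715656.00)
P4 → Spur (d²=142864841.00)
P5 → Knoll (d²=142728148.00)
P6 → Spur (d²=68247437.00)

Spur, Knoll, Spur, Spur, Knoll, Spur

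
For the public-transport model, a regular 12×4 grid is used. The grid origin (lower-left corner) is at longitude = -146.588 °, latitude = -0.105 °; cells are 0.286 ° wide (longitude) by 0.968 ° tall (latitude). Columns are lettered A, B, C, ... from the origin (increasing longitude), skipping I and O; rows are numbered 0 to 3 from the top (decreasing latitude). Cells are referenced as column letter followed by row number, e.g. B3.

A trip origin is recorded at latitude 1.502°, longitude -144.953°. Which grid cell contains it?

Column index: ⌊(-144.953 − -146.588) / 0.286⌋ = ⌊5.717⌋ = 5 → column F
Row offset from origin: ⌊(1.502 − -0.105) / 0.968⌋ = ⌊1.660⌋ = 1 → row 2 (counted from top)

F2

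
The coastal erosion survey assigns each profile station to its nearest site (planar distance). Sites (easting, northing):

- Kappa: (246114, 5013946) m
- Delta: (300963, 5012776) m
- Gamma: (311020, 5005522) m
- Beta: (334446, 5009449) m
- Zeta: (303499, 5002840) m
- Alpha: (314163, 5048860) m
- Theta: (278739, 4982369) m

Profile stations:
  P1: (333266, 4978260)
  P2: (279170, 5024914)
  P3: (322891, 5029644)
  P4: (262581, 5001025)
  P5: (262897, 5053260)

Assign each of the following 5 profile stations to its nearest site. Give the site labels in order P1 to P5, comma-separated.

Beta, Delta, Alpha, Kappa, Kappa

P1 → Beta (d²=974146121.00)
P2 → Delta (d²=622265893.00)
P3 → Alpha (d²=445432640.00)
P4 → Kappa (d²=438114330.00)
P5 → Kappa (d²=1827259685.00)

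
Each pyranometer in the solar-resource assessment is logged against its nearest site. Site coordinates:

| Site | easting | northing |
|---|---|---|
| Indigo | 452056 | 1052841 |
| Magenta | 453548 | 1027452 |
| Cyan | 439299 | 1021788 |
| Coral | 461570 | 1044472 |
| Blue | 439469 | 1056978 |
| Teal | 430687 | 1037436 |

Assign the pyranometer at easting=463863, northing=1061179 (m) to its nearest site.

Indigo

Squared distances to each site:
Indigo: 208927493.000; Magenta: 1243909754.000; Cyan: 2155040977.000; Coral: 284381698.000; Blue: 612715637.000; Teal: 1664377025.000.
Minimum at Indigo.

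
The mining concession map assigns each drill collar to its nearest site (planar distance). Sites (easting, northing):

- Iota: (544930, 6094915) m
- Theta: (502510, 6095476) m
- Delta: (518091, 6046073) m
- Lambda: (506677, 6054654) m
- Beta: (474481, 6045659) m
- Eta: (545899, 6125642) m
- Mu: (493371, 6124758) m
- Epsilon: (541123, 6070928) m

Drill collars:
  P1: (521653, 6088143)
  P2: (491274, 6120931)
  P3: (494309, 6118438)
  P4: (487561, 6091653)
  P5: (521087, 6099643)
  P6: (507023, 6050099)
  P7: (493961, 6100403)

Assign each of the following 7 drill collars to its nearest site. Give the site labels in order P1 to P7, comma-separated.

P1 → Theta (d²=420227338.00)
P2 → Mu (d²=19043338.00)
P3 → Mu (d²=40822244.00)
P4 → Theta (d²=238087930.00)
P5 → Theta (d²=362468818.00)
P6 → Lambda (d²=20867741.00)
P7 → Theta (d²=97360730.00)

Theta, Mu, Mu, Theta, Theta, Lambda, Theta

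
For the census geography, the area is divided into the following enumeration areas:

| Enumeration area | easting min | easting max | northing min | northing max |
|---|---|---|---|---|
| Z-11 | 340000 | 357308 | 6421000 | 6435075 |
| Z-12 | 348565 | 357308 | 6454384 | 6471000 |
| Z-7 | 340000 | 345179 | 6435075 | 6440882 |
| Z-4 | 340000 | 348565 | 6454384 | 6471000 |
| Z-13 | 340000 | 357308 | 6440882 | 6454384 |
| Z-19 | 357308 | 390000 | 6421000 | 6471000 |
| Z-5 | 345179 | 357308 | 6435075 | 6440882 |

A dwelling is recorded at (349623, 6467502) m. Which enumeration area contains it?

The point has easting = 349623 and northing = 6467502.
Only Z-12 satisfies 348565 ≤ easting ≤ 357308 and 6454384 ≤ northing ≤ 6471000.

Z-12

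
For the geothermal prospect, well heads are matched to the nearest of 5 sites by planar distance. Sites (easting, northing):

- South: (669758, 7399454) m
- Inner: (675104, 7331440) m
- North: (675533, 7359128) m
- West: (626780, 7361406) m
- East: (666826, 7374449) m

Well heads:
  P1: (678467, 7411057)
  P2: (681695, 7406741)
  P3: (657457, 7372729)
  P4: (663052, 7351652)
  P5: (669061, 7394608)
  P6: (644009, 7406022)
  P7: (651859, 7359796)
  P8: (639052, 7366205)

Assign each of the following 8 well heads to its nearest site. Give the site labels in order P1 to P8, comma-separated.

P1 → South (d²=210476290.00)
P2 → South (d²=195592338.00)
P3 → East (d²=90736561.00)
P4 → North (d²=211665937.00)
P5 → South (d²=23969525.00)
P6 → South (d²=706149625.00)
P7 → East (d²=438721498.00)
P8 → West (d²=173632385.00)

South, South, East, North, South, South, East, West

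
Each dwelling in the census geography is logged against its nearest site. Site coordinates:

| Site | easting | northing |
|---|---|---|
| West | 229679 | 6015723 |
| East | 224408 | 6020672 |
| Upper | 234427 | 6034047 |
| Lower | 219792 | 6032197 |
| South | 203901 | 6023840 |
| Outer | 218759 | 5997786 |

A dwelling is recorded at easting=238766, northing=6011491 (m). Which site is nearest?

Squared distances to each site:
West: 100483393.000; East: 290442925.000; Upper: 527600057.000; Lower: 788751112.000; South: 1368066026.000; Outer: 588107074.000.
Minimum at West.

West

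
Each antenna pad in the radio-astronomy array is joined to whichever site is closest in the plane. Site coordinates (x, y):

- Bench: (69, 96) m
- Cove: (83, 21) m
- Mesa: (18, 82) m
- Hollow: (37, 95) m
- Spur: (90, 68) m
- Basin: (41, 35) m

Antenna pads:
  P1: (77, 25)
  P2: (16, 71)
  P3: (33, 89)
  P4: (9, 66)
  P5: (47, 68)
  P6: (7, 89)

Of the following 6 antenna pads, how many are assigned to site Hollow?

2

P1 → Cove
P2 → Mesa
P3 → Hollow
P4 → Mesa
P5 → Hollow
P6 → Mesa
2 of the 6 go to Hollow.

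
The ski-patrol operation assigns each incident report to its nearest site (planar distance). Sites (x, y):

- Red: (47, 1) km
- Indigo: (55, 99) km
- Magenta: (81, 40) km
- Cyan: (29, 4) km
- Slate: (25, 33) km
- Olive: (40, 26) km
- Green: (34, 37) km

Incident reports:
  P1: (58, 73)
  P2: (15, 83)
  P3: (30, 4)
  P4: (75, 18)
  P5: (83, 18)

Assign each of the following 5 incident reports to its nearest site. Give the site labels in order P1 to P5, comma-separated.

P1 → Indigo (d²=685.00)
P2 → Indigo (d²=1856.00)
P3 → Cyan (d²=1.00)
P4 → Magenta (d²=520.00)
P5 → Magenta (d²=488.00)

Indigo, Indigo, Cyan, Magenta, Magenta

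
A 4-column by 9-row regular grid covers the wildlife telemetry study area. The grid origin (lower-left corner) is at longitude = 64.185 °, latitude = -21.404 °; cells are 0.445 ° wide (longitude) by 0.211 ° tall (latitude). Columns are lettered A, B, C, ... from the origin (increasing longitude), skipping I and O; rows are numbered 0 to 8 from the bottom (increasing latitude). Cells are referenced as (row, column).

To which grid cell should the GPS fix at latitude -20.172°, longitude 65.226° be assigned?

(5, C)

Column index: ⌊(65.226 − 64.185) / 0.445⌋ = ⌊2.339⌋ = 2 → column C
Row offset from origin: ⌊(-20.172 − -21.404) / 0.211⌋ = ⌊5.839⌋ = 5 → row 5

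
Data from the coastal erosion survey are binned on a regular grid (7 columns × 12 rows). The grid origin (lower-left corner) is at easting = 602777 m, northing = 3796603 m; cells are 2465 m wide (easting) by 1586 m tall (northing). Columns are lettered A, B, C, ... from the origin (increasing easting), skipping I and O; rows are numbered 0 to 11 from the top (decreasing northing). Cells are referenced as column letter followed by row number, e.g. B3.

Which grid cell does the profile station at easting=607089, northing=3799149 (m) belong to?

B10

Column index: ⌊(607089 − 602777) / 2465⌋ = ⌊1.749⌋ = 1 → column B
Row offset from origin: ⌊(3799149 − 3796603) / 1586⌋ = ⌊1.605⌋ = 1 → row 10 (counted from top)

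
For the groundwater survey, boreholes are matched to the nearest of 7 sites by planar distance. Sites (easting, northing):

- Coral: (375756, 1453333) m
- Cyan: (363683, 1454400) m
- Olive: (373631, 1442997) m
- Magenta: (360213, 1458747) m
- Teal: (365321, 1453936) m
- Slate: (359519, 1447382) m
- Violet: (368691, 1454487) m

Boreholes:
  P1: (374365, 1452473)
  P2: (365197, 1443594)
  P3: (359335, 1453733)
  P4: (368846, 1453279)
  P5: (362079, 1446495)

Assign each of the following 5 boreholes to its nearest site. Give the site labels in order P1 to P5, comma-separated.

Coral, Slate, Cyan, Violet, Slate

P1 → Coral (d²=2674481.00)
P2 → Slate (d²=46588628.00)
P3 → Cyan (d²=19349993.00)
P4 → Violet (d²=1483289.00)
P5 → Slate (d²=7340369.00)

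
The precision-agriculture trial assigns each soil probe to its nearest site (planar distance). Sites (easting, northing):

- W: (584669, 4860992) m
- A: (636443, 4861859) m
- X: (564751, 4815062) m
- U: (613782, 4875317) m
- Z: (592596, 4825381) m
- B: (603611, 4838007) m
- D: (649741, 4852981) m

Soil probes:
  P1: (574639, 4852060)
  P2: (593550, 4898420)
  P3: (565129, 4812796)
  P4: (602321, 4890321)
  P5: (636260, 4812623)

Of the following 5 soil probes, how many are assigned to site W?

P1 → W
P2 → U
P3 → X
P4 → U
P5 → B
1 of the 5 goes to W.

1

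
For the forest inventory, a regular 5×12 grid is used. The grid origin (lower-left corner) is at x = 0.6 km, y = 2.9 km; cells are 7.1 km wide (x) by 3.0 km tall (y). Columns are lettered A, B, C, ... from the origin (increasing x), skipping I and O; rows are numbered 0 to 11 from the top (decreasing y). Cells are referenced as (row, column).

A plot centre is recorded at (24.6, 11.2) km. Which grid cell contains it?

(9, D)

Column index: ⌊(24.6 − 0.6) / 7.1⌋ = ⌊3.380⌋ = 3 → column D
Row offset from origin: ⌊(11.2 − 2.9) / 3.0⌋ = ⌊2.767⌋ = 2 → row 9 (counted from top)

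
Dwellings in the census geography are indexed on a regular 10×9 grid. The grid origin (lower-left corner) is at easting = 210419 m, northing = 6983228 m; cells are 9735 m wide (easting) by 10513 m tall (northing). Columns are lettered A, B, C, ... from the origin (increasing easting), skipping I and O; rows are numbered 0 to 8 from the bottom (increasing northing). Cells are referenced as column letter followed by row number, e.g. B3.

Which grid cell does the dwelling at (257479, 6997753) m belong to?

E1

Column index: ⌊(257479 − 210419) / 9735⌋ = ⌊4.834⌋ = 4 → column E
Row offset from origin: ⌊(6997753 − 6983228) / 10513⌋ = ⌊1.382⌋ = 1 → row 1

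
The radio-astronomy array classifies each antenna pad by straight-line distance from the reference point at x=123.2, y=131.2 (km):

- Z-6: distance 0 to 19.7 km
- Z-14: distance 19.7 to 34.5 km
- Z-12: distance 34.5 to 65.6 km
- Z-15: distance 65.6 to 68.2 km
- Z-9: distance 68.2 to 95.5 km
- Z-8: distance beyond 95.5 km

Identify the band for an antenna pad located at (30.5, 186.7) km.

Distance = √((30.5−123.2)² + (186.7−131.2)²) = √(8593.290 + 3080.250) = 108.044 km.
95.5 ≤ 108.044 < ∞ → Z-8.

Z-8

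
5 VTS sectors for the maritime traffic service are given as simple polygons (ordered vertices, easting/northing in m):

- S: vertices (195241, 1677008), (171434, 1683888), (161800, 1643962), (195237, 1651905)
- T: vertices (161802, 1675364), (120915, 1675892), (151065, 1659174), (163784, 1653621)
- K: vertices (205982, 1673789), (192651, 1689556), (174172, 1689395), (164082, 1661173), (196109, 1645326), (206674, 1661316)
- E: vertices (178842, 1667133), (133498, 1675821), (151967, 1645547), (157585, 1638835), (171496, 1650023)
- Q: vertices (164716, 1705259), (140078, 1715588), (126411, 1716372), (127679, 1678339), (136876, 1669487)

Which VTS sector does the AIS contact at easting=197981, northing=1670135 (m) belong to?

Cast a ray rightward from (197981, 1670135). For each polygon, the edges (by vertex number in listed order) whose endpoints lie on opposite sides of northing = 1670135, where each meets that height, and whether that is right or left of the point:
S: 2–3 at easting≈168115.5 (left), 4–1 at easting≈195239.9 (left) → 0 crossings.
T: 2–3 at easting≈131297.4 (left), 4–1 at easting≈162278.7 (left) → 0 crossings.
K: 3–4 at easting≈167286.1 (left), 6–1 at easting≈206184.7 (right) → 1 crossing.
E: 1–2 at easting≈163174.1 (left), 2–3 at easting≈136966.8 (left) → 0 crossings.
Q: 4–5 at easting≈136202.7 (left), 5–1 at easting≈137380.3 (left) → 0 crossings.
Only K has an odd count, so the point is inside K.

K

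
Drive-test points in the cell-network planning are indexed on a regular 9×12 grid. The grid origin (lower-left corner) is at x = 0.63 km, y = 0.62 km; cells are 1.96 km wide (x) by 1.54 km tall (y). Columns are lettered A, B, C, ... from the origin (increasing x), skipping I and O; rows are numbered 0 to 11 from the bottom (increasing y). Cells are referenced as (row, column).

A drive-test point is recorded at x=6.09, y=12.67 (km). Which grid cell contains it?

(7, C)

Column index: ⌊(6.09 − 0.63) / 1.96⌋ = ⌊2.786⌋ = 2 → column C
Row offset from origin: ⌊(12.67 − 0.62) / 1.54⌋ = ⌊7.825⌋ = 7 → row 7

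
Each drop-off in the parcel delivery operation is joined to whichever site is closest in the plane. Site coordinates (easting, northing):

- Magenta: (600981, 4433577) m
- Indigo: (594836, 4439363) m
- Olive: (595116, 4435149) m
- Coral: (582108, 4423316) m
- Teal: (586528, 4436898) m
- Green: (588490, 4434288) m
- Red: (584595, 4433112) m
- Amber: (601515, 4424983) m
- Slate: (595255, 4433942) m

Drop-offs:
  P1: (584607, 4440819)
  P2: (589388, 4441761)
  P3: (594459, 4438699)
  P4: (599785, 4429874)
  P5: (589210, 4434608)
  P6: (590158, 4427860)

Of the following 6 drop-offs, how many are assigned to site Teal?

P1 → Teal
P2 → Teal
P3 → Indigo
P4 → Magenta
P5 → Green
P6 → Green
2 of the 6 go to Teal.

2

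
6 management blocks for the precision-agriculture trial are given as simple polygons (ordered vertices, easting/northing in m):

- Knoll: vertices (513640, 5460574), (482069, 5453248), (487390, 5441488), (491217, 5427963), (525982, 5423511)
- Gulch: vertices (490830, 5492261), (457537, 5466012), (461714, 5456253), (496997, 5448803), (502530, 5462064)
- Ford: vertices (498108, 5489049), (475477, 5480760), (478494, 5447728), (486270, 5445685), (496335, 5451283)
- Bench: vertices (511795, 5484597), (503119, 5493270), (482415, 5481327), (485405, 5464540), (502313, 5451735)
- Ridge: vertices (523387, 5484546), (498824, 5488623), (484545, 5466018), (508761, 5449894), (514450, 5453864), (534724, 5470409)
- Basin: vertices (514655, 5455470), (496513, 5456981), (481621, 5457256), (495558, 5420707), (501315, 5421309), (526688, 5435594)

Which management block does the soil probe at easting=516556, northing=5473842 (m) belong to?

Ridge

Cast a ray rightward from (516556, 5473842). For each polygon, the edges (by vertex number in listed order) whose endpoints lie on opposite sides of northing = 5473842, where each meets that height, and whether that is right or left of the point:
Knoll: no edge straddles that height → 0 crossings.
Gulch: 1–2 at easting≈467468.2 (left), 5–1 at easting≈497966.5 (left) → 0 crossings.
Ford: 2–3 at easting≈476108.9 (left), 5–1 at easting≈497394.1 (left) → 0 crossings.
Bench: 3–4 at easting≈483748.2 (left), 5–1 at easting≈508691.8 (left) → 0 crossings.
Ridge: 2–3 at easting≈489487.2 (left), 6–1 at easting≈531970.9 (right) → 1 crossing.
Basin: no edge straddles that height → 0 crossings.
Only Ridge has an odd count, so the point is inside Ridge.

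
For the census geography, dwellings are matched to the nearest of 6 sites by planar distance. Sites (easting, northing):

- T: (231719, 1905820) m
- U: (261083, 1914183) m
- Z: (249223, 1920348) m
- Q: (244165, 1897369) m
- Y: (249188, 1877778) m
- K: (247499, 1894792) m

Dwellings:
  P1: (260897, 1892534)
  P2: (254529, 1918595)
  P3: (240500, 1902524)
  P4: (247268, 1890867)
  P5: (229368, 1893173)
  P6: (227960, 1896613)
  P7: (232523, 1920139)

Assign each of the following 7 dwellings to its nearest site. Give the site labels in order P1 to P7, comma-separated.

P1 → K (d²=184604968.00)
P2 → Z (d²=31226645.00)
P3 → Q (d²=40006250.00)
P4 → K (d²=15458986.00)
P5 → T (d²=165473810.00)
P6 → T (d²=98898930.00)
P7 → T (d²=205680177.00)

K, Z, Q, K, T, T, T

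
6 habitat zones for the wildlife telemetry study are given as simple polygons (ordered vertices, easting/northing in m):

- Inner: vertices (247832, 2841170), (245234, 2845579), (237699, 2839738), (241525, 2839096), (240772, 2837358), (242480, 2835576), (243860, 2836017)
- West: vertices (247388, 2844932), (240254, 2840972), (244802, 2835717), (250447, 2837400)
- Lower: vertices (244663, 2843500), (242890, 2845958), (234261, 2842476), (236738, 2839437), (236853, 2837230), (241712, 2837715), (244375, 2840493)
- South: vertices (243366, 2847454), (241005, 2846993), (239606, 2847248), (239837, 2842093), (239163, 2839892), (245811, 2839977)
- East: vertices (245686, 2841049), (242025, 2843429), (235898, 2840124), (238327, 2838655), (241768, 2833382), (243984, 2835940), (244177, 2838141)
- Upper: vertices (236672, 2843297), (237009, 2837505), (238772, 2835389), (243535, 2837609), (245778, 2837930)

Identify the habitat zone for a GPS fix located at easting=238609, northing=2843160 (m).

Lower

Cast a ray rightward from (238609, 2843160). For each polygon, the edges (by vertex number in listed order) whose endpoints lie on opposite sides of northing = 2843160, where each meets that height, and whether that is right or left of the point:
Inner: 1–2 at easting≈246659.4 (right), 2–3 at easting≈242113.4 (right) → 2 crossings.
West: 1–2 at easting≈244195.7 (right), 4–1 at easting≈248107.7 (right) → 2 crossings.
Lower: 2–3 at easting≈235956.1 (left), 7–1 at easting≈244630.4 (right) → 1 crossing.
South: 3–4 at easting≈239789.2 (right), 6–1 at easting≈244770.2 (right) → 2 crossings.
East: 1–2 at easting≈242438.8 (right), 2–3 at easting≈241526.3 (right) → 2 crossings.
Upper: 1–2 at easting≈236680.0 (left), 5–1 at easting≈236904.4 (left) → 0 crossings.
Only Lower has an odd count, so the point is inside Lower.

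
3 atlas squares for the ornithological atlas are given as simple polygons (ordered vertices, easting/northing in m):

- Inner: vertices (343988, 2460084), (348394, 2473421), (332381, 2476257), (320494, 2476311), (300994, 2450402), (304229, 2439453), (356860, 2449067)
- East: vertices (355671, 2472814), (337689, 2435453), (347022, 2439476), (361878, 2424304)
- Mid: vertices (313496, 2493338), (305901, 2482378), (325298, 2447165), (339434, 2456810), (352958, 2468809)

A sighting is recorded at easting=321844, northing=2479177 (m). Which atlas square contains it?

Mid

Cast a ray rightward from (321844, 2479177). For each polygon, the edges (by vertex number in listed order) whose endpoints lie on opposite sides of northing = 2479177, where each meets that height, and whether that is right or left of the point:
Inner: no edge straddles that height → 0 crossings.
East: no edge straddles that height → 0 crossings.
Mid: 2–3 at easting≈307664.3 (left), 5–1 at easting≈336278.1 (right) → 1 crossing.
Only Mid has an odd count, so the point is inside Mid.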